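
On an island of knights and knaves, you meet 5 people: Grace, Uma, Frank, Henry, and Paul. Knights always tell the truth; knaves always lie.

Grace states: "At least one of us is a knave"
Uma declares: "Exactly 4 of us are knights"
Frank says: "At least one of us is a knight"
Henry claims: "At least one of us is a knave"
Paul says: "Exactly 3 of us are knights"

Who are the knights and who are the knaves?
Grace is a knight.
Uma is a knight.
Frank is a knight.
Henry is a knight.
Paul is a knave.

Verification:
- Grace (knight) says "At least one of us is a knave" - this is TRUE because Paul is a knave.
- Uma (knight) says "Exactly 4 of us are knights" - this is TRUE because there are 4 knights.
- Frank (knight) says "At least one of us is a knight" - this is TRUE because Grace, Uma, Frank, and Henry are knights.
- Henry (knight) says "At least one of us is a knave" - this is TRUE because Paul is a knave.
- Paul (knave) says "Exactly 3 of us are knights" - this is FALSE (a lie) because there are 4 knights.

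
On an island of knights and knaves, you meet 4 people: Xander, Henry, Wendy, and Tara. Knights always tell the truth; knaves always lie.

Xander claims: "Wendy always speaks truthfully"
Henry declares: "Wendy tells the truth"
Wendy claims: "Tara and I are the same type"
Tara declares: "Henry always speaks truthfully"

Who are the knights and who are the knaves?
Xander is a knight.
Henry is a knight.
Wendy is a knight.
Tara is a knight.

Verification:
- Xander (knight) says "Wendy always speaks truthfully" - this is TRUE because Wendy is a knight.
- Henry (knight) says "Wendy tells the truth" - this is TRUE because Wendy is a knight.
- Wendy (knight) says "Tara and I are the same type" - this is TRUE because Wendy is a knight and Tara is a knight.
- Tara (knight) says "Henry always speaks truthfully" - this is TRUE because Henry is a knight.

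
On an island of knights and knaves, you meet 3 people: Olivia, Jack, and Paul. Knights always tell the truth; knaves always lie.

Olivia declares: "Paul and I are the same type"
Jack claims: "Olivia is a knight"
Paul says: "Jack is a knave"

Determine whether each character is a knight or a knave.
Olivia is a knave.
Jack is a knave.
Paul is a knight.

Verification:
- Olivia (knave) says "Paul and I are the same type" - this is FALSE (a lie) because Olivia is a knave and Paul is a knight.
- Jack (knave) says "Olivia is a knight" - this is FALSE (a lie) because Olivia is a knave.
- Paul (knight) says "Jack is a knave" - this is TRUE because Jack is a knave.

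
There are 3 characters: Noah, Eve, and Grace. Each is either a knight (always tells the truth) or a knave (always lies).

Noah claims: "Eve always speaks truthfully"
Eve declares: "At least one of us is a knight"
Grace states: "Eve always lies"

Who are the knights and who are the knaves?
Noah is a knight.
Eve is a knight.
Grace is a knave.

Verification:
- Noah (knight) says "Eve always speaks truthfully" - this is TRUE because Eve is a knight.
- Eve (knight) says "At least one of us is a knight" - this is TRUE because Noah and Eve are knights.
- Grace (knave) says "Eve always lies" - this is FALSE (a lie) because Eve is a knight.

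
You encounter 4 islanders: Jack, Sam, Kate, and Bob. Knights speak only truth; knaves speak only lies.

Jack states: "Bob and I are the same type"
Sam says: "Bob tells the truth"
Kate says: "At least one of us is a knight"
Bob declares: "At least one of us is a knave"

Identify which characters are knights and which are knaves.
Jack is a knave.
Sam is a knight.
Kate is a knight.
Bob is a knight.

Verification:
- Jack (knave) says "Bob and I are the same type" - this is FALSE (a lie) because Jack is a knave and Bob is a knight.
- Sam (knight) says "Bob tells the truth" - this is TRUE because Bob is a knight.
- Kate (knight) says "At least one of us is a knight" - this is TRUE because Sam, Kate, and Bob are knights.
- Bob (knight) says "At least one of us is a knave" - this is TRUE because Jack is a knave.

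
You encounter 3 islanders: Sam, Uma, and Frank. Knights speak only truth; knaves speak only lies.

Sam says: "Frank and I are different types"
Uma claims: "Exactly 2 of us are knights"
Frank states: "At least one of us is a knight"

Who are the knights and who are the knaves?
Sam is a knave.
Uma is a knave.
Frank is a knave.

Verification:
- Sam (knave) says "Frank and I are different types" - this is FALSE (a lie) because Sam is a knave and Frank is a knave.
- Uma (knave) says "Exactly 2 of us are knights" - this is FALSE (a lie) because there are 0 knights.
- Frank (knave) says "At least one of us is a knight" - this is FALSE (a lie) because no one is a knight.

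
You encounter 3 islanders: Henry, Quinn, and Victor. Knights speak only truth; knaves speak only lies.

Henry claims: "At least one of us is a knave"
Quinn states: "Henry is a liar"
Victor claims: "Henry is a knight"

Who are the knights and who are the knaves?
Henry is a knight.
Quinn is a knave.
Victor is a knight.

Verification:
- Henry (knight) says "At least one of us is a knave" - this is TRUE because Quinn is a knave.
- Quinn (knave) says "Henry is a liar" - this is FALSE (a lie) because Henry is a knight.
- Victor (knight) says "Henry is a knight" - this is TRUE because Henry is a knight.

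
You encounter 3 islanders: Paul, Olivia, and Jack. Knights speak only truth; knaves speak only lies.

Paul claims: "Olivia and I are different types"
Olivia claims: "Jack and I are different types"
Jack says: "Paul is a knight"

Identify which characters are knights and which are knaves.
Paul is a knave.
Olivia is a knave.
Jack is a knave.

Verification:
- Paul (knave) says "Olivia and I are different types" - this is FALSE (a lie) because Paul is a knave and Olivia is a knave.
- Olivia (knave) says "Jack and I are different types" - this is FALSE (a lie) because Olivia is a knave and Jack is a knave.
- Jack (knave) says "Paul is a knight" - this is FALSE (a lie) because Paul is a knave.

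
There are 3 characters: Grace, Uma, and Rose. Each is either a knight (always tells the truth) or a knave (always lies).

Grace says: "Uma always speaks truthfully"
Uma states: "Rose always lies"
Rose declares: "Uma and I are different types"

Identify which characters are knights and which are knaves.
Grace is a knave.
Uma is a knave.
Rose is a knight.

Verification:
- Grace (knave) says "Uma always speaks truthfully" - this is FALSE (a lie) because Uma is a knave.
- Uma (knave) says "Rose always lies" - this is FALSE (a lie) because Rose is a knight.
- Rose (knight) says "Uma and I are different types" - this is TRUE because Rose is a knight and Uma is a knave.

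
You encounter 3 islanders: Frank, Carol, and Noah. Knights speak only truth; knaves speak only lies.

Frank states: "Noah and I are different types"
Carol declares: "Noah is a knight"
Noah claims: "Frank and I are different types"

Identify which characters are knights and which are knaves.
Frank is a knave.
Carol is a knave.
Noah is a knave.

Verification:
- Frank (knave) says "Noah and I are different types" - this is FALSE (a lie) because Frank is a knave and Noah is a knave.
- Carol (knave) says "Noah is a knight" - this is FALSE (a lie) because Noah is a knave.
- Noah (knave) says "Frank and I are different types" - this is FALSE (a lie) because Noah is a knave and Frank is a knave.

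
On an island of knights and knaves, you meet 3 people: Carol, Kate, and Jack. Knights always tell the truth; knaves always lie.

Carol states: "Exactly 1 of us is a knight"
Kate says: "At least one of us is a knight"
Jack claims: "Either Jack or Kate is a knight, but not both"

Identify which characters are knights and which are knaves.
Carol is a knave.
Kate is a knave.
Jack is a knave.

Verification:
- Carol (knave) says "Exactly 1 of us is a knight" - this is FALSE (a lie) because there are 0 knights.
- Kate (knave) says "At least one of us is a knight" - this is FALSE (a lie) because no one is a knight.
- Jack (knave) says "Either Jack or Kate is a knight, but not both" - this is FALSE (a lie) because Jack is a knave and Kate is a knave.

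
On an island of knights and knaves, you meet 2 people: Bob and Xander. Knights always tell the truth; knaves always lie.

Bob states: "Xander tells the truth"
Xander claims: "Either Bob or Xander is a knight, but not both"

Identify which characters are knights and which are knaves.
Bob is a knave.
Xander is a knave.

Verification:
- Bob (knave) says "Xander tells the truth" - this is FALSE (a lie) because Xander is a knave.
- Xander (knave) says "Either Bob or Xander is a knight, but not both" - this is FALSE (a lie) because Bob is a knave and Xander is a knave.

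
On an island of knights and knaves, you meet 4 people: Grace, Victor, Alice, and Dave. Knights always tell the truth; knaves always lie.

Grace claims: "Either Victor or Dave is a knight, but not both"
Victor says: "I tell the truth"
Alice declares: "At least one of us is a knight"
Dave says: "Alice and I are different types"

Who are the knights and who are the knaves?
Grace is a knave.
Victor is a knave.
Alice is a knave.
Dave is a knave.

Verification:
- Grace (knave) says "Either Victor or Dave is a knight, but not both" - this is FALSE (a lie) because Victor is a knave and Dave is a knave.
- Victor (knave) says "I tell the truth" - this is FALSE (a lie) because Victor is a knave.
- Alice (knave) says "At least one of us is a knight" - this is FALSE (a lie) because no one is a knight.
- Dave (knave) says "Alice and I are different types" - this is FALSE (a lie) because Dave is a knave and Alice is a knave.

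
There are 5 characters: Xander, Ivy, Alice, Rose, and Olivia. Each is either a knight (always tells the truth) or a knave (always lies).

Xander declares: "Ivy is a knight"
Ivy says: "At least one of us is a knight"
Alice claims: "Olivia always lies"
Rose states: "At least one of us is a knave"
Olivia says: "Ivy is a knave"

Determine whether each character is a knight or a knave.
Xander is a knight.
Ivy is a knight.
Alice is a knight.
Rose is a knight.
Olivia is a knave.

Verification:
- Xander (knight) says "Ivy is a knight" - this is TRUE because Ivy is a knight.
- Ivy (knight) says "At least one of us is a knight" - this is TRUE because Xander, Ivy, Alice, and Rose are knights.
- Alice (knight) says "Olivia always lies" - this is TRUE because Olivia is a knave.
- Rose (knight) says "At least one of us is a knave" - this is TRUE because Olivia is a knave.
- Olivia (knave) says "Ivy is a knave" - this is FALSE (a lie) because Ivy is a knight.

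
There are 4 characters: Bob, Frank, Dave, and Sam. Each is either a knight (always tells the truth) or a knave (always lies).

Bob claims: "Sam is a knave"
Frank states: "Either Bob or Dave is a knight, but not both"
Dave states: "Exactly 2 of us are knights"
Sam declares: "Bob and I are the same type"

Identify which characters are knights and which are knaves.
Bob is a knight.
Frank is a knave.
Dave is a knight.
Sam is a knave.

Verification:
- Bob (knight) says "Sam is a knave" - this is TRUE because Sam is a knave.
- Frank (knave) says "Either Bob or Dave is a knight, but not both" - this is FALSE (a lie) because Bob is a knight and Dave is a knight.
- Dave (knight) says "Exactly 2 of us are knights" - this is TRUE because there are 2 knights.
- Sam (knave) says "Bob and I are the same type" - this is FALSE (a lie) because Sam is a knave and Bob is a knight.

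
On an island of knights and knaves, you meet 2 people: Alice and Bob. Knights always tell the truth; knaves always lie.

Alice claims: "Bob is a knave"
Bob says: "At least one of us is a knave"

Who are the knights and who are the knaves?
Alice is a knave.
Bob is a knight.

Verification:
- Alice (knave) says "Bob is a knave" - this is FALSE (a lie) because Bob is a knight.
- Bob (knight) says "At least one of us is a knave" - this is TRUE because Alice is a knave.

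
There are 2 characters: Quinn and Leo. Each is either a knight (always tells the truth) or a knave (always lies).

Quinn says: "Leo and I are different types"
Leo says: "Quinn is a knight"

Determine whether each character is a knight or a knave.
Quinn is a knave.
Leo is a knave.

Verification:
- Quinn (knave) says "Leo and I are different types" - this is FALSE (a lie) because Quinn is a knave and Leo is a knave.
- Leo (knave) says "Quinn is a knight" - this is FALSE (a lie) because Quinn is a knave.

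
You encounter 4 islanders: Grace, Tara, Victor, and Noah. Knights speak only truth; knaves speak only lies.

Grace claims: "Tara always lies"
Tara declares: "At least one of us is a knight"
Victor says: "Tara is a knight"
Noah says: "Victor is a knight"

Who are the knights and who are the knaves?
Grace is a knave.
Tara is a knight.
Victor is a knight.
Noah is a knight.

Verification:
- Grace (knave) says "Tara always lies" - this is FALSE (a lie) because Tara is a knight.
- Tara (knight) says "At least one of us is a knight" - this is TRUE because Tara, Victor, and Noah are knights.
- Victor (knight) says "Tara is a knight" - this is TRUE because Tara is a knight.
- Noah (knight) says "Victor is a knight" - this is TRUE because Victor is a knight.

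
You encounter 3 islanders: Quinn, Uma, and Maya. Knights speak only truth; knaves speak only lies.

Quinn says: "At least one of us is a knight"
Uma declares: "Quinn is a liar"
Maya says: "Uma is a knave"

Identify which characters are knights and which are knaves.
Quinn is a knight.
Uma is a knave.
Maya is a knight.

Verification:
- Quinn (knight) says "At least one of us is a knight" - this is TRUE because Quinn and Maya are knights.
- Uma (knave) says "Quinn is a liar" - this is FALSE (a lie) because Quinn is a knight.
- Maya (knight) says "Uma is a knave" - this is TRUE because Uma is a knave.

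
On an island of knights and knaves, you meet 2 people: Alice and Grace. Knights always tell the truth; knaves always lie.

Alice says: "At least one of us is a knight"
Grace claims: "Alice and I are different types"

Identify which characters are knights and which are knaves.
Alice is a knave.
Grace is a knave.

Verification:
- Alice (knave) says "At least one of us is a knight" - this is FALSE (a lie) because no one is a knight.
- Grace (knave) says "Alice and I are different types" - this is FALSE (a lie) because Grace is a knave and Alice is a knave.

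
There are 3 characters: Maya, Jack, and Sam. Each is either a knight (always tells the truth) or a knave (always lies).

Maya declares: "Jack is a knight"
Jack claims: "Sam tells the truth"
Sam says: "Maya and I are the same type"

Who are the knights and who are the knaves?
Maya is a knight.
Jack is a knight.
Sam is a knight.

Verification:
- Maya (knight) says "Jack is a knight" - this is TRUE because Jack is a knight.
- Jack (knight) says "Sam tells the truth" - this is TRUE because Sam is a knight.
- Sam (knight) says "Maya and I are the same type" - this is TRUE because Sam is a knight and Maya is a knight.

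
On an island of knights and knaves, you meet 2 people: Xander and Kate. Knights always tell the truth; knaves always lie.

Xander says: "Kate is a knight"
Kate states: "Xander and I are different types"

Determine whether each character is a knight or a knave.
Xander is a knave.
Kate is a knave.

Verification:
- Xander (knave) says "Kate is a knight" - this is FALSE (a lie) because Kate is a knave.
- Kate (knave) says "Xander and I are different types" - this is FALSE (a lie) because Kate is a knave and Xander is a knave.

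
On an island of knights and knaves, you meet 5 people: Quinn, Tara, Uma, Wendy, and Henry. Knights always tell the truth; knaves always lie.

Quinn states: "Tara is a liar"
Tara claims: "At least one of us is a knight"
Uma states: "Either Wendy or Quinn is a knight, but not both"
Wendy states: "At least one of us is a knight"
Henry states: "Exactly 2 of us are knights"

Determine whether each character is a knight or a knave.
Quinn is a knave.
Tara is a knight.
Uma is a knight.
Wendy is a knight.
Henry is a knave.

Verification:
- Quinn (knave) says "Tara is a liar" - this is FALSE (a lie) because Tara is a knight.
- Tara (knight) says "At least one of us is a knight" - this is TRUE because Tara, Uma, and Wendy are knights.
- Uma (knight) says "Either Wendy or Quinn is a knight, but not both" - this is TRUE because Wendy is a knight and Quinn is a knave.
- Wendy (knight) says "At least one of us is a knight" - this is TRUE because Tara, Uma, and Wendy are knights.
- Henry (knave) says "Exactly 2 of us are knights" - this is FALSE (a lie) because there are 3 knights.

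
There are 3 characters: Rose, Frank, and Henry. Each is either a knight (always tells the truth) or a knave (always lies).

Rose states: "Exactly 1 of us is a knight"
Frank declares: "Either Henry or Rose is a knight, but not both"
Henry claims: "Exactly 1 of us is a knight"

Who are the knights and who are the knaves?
Rose is a knave.
Frank is a knave.
Henry is a knave.

Verification:
- Rose (knave) says "Exactly 1 of us is a knight" - this is FALSE (a lie) because there are 0 knights.
- Frank (knave) says "Either Henry or Rose is a knight, but not both" - this is FALSE (a lie) because Henry is a knave and Rose is a knave.
- Henry (knave) says "Exactly 1 of us is a knight" - this is FALSE (a lie) because there are 0 knights.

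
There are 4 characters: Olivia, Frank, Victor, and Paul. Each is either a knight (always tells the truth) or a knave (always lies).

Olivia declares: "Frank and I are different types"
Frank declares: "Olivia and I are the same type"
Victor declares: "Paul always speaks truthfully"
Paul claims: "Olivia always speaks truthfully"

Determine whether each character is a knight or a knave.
Olivia is a knight.
Frank is a knave.
Victor is a knight.
Paul is a knight.

Verification:
- Olivia (knight) says "Frank and I are different types" - this is TRUE because Olivia is a knight and Frank is a knave.
- Frank (knave) says "Olivia and I are the same type" - this is FALSE (a lie) because Frank is a knave and Olivia is a knight.
- Victor (knight) says "Paul always speaks truthfully" - this is TRUE because Paul is a knight.
- Paul (knight) says "Olivia always speaks truthfully" - this is TRUE because Olivia is a knight.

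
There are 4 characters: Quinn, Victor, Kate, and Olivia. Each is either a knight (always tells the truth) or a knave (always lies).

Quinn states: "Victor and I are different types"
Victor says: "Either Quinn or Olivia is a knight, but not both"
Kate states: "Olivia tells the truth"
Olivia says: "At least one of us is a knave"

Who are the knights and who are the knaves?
Quinn is a knight.
Victor is a knave.
Kate is a knight.
Olivia is a knight.

Verification:
- Quinn (knight) says "Victor and I are different types" - this is TRUE because Quinn is a knight and Victor is a knave.
- Victor (knave) says "Either Quinn or Olivia is a knight, but not both" - this is FALSE (a lie) because Quinn is a knight and Olivia is a knight.
- Kate (knight) says "Olivia tells the truth" - this is TRUE because Olivia is a knight.
- Olivia (knight) says "At least one of us is a knave" - this is TRUE because Victor is a knave.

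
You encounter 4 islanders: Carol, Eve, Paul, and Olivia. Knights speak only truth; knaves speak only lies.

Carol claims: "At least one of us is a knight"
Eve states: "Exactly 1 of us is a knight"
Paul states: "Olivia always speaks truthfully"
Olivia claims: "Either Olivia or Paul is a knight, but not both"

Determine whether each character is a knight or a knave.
Carol is a knave.
Eve is a knave.
Paul is a knave.
Olivia is a knave.

Verification:
- Carol (knave) says "At least one of us is a knight" - this is FALSE (a lie) because no one is a knight.
- Eve (knave) says "Exactly 1 of us is a knight" - this is FALSE (a lie) because there are 0 knights.
- Paul (knave) says "Olivia always speaks truthfully" - this is FALSE (a lie) because Olivia is a knave.
- Olivia (knave) says "Either Olivia or Paul is a knight, but not both" - this is FALSE (a lie) because Olivia is a knave and Paul is a knave.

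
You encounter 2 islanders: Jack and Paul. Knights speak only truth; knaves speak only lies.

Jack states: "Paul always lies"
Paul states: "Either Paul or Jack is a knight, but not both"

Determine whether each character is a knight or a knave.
Jack is a knave.
Paul is a knight.

Verification:
- Jack (knave) says "Paul always lies" - this is FALSE (a lie) because Paul is a knight.
- Paul (knight) says "Either Paul or Jack is a knight, but not both" - this is TRUE because Paul is a knight and Jack is a knave.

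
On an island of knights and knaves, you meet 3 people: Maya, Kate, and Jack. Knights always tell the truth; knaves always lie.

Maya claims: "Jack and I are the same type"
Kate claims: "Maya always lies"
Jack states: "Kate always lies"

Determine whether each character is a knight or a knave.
Maya is a knight.
Kate is a knave.
Jack is a knight.

Verification:
- Maya (knight) says "Jack and I are the same type" - this is TRUE because Maya is a knight and Jack is a knight.
- Kate (knave) says "Maya always lies" - this is FALSE (a lie) because Maya is a knight.
- Jack (knight) says "Kate always lies" - this is TRUE because Kate is a knave.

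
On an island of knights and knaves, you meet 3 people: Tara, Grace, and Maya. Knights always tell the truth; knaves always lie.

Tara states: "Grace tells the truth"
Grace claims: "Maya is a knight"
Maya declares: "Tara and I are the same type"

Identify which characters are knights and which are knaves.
Tara is a knight.
Grace is a knight.
Maya is a knight.

Verification:
- Tara (knight) says "Grace tells the truth" - this is TRUE because Grace is a knight.
- Grace (knight) says "Maya is a knight" - this is TRUE because Maya is a knight.
- Maya (knight) says "Tara and I are the same type" - this is TRUE because Maya is a knight and Tara is a knight.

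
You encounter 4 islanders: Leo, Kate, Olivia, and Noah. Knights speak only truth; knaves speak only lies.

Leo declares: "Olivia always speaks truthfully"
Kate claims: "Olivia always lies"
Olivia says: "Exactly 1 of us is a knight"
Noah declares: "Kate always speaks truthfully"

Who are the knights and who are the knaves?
Leo is a knave.
Kate is a knight.
Olivia is a knave.
Noah is a knight.

Verification:
- Leo (knave) says "Olivia always speaks truthfully" - this is FALSE (a lie) because Olivia is a knave.
- Kate (knight) says "Olivia always lies" - this is TRUE because Olivia is a knave.
- Olivia (knave) says "Exactly 1 of us is a knight" - this is FALSE (a lie) because there are 2 knights.
- Noah (knight) says "Kate always speaks truthfully" - this is TRUE because Kate is a knight.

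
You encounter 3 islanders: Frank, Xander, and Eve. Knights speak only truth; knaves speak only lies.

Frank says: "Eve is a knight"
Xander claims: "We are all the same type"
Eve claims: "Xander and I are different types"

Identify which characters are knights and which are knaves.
Frank is a knight.
Xander is a knave.
Eve is a knight.

Verification:
- Frank (knight) says "Eve is a knight" - this is TRUE because Eve is a knight.
- Xander (knave) says "We are all the same type" - this is FALSE (a lie) because Frank and Eve are knights and Xander is a knave.
- Eve (knight) says "Xander and I are different types" - this is TRUE because Eve is a knight and Xander is a knave.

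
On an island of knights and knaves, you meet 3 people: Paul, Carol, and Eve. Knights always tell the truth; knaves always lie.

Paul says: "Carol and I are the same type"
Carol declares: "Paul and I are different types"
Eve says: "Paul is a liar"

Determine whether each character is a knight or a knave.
Paul is a knave.
Carol is a knight.
Eve is a knight.

Verification:
- Paul (knave) says "Carol and I are the same type" - this is FALSE (a lie) because Paul is a knave and Carol is a knight.
- Carol (knight) says "Paul and I are different types" - this is TRUE because Carol is a knight and Paul is a knave.
- Eve (knight) says "Paul is a liar" - this is TRUE because Paul is a knave.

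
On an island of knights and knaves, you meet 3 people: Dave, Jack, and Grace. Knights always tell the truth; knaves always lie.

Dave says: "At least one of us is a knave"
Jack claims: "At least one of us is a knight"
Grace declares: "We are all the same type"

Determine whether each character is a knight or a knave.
Dave is a knight.
Jack is a knight.
Grace is a knave.

Verification:
- Dave (knight) says "At least one of us is a knave" - this is TRUE because Grace is a knave.
- Jack (knight) says "At least one of us is a knight" - this is TRUE because Dave and Jack are knights.
- Grace (knave) says "We are all the same type" - this is FALSE (a lie) because Dave and Jack are knights and Grace is a knave.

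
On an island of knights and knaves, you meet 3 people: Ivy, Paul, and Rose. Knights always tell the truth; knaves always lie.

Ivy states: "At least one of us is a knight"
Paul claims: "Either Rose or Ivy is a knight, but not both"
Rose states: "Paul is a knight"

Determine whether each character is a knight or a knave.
Ivy is a knave.
Paul is a knave.
Rose is a knave.

Verification:
- Ivy (knave) says "At least one of us is a knight" - this is FALSE (a lie) because no one is a knight.
- Paul (knave) says "Either Rose or Ivy is a knight, but not both" - this is FALSE (a lie) because Rose is a knave and Ivy is a knave.
- Rose (knave) says "Paul is a knight" - this is FALSE (a lie) because Paul is a knave.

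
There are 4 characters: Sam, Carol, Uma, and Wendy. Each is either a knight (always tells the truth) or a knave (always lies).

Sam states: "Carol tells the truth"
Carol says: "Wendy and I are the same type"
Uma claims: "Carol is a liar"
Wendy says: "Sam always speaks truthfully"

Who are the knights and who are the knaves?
Sam is a knight.
Carol is a knight.
Uma is a knave.
Wendy is a knight.

Verification:
- Sam (knight) says "Carol tells the truth" - this is TRUE because Carol is a knight.
- Carol (knight) says "Wendy and I are the same type" - this is TRUE because Carol is a knight and Wendy is a knight.
- Uma (knave) says "Carol is a liar" - this is FALSE (a lie) because Carol is a knight.
- Wendy (knight) says "Sam always speaks truthfully" - this is TRUE because Sam is a knight.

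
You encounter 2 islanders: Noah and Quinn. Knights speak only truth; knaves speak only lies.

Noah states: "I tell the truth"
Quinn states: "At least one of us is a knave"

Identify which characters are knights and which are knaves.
Noah is a knave.
Quinn is a knight.

Verification:
- Noah (knave) says "I tell the truth" - this is FALSE (a lie) because Noah is a knave.
- Quinn (knight) says "At least one of us is a knave" - this is TRUE because Noah is a knave.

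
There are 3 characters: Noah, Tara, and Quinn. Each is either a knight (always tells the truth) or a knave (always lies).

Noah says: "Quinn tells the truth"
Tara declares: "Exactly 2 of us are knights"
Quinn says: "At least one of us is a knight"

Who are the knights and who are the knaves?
Noah is a knave.
Tara is a knave.
Quinn is a knave.

Verification:
- Noah (knave) says "Quinn tells the truth" - this is FALSE (a lie) because Quinn is a knave.
- Tara (knave) says "Exactly 2 of us are knights" - this is FALSE (a lie) because there are 0 knights.
- Quinn (knave) says "At least one of us is a knight" - this is FALSE (a lie) because no one is a knight.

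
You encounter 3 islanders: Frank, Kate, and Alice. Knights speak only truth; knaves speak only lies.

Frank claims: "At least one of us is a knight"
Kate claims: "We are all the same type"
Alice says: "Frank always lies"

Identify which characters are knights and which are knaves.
Frank is a knight.
Kate is a knave.
Alice is a knave.

Verification:
- Frank (knight) says "At least one of us is a knight" - this is TRUE because Frank is a knight.
- Kate (knave) says "We are all the same type" - this is FALSE (a lie) because Frank is a knight and Kate and Alice are knaves.
- Alice (knave) says "Frank always lies" - this is FALSE (a lie) because Frank is a knight.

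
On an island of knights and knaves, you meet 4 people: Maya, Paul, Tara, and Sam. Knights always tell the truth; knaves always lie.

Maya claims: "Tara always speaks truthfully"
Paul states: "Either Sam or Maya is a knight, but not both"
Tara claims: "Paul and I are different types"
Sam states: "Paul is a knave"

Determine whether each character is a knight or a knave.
Maya is a knight.
Paul is a knave.
Tara is a knight.
Sam is a knight.

Verification:
- Maya (knight) says "Tara always speaks truthfully" - this is TRUE because Tara is a knight.
- Paul (knave) says "Either Sam or Maya is a knight, but not both" - this is FALSE (a lie) because Sam is a knight and Maya is a knight.
- Tara (knight) says "Paul and I are different types" - this is TRUE because Tara is a knight and Paul is a knave.
- Sam (knight) says "Paul is a knave" - this is TRUE because Paul is a knave.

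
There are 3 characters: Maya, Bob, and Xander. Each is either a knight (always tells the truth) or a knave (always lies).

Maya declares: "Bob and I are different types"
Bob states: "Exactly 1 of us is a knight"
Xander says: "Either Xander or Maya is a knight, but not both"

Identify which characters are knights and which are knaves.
Maya is a knave.
Bob is a knave.
Xander is a knave.

Verification:
- Maya (knave) says "Bob and I are different types" - this is FALSE (a lie) because Maya is a knave and Bob is a knave.
- Bob (knave) says "Exactly 1 of us is a knight" - this is FALSE (a lie) because there are 0 knights.
- Xander (knave) says "Either Xander or Maya is a knight, but not both" - this is FALSE (a lie) because Xander is a knave and Maya is a knave.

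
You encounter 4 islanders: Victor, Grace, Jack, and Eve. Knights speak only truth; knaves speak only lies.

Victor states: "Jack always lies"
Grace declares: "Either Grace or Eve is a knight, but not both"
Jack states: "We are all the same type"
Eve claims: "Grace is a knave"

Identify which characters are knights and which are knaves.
Victor is a knight.
Grace is a knight.
Jack is a knave.
Eve is a knave.

Verification:
- Victor (knight) says "Jack always lies" - this is TRUE because Jack is a knave.
- Grace (knight) says "Either Grace or Eve is a knight, but not both" - this is TRUE because Grace is a knight and Eve is a knave.
- Jack (knave) says "We are all the same type" - this is FALSE (a lie) because Victor and Grace are knights and Jack and Eve are knaves.
- Eve (knave) says "Grace is a knave" - this is FALSE (a lie) because Grace is a knight.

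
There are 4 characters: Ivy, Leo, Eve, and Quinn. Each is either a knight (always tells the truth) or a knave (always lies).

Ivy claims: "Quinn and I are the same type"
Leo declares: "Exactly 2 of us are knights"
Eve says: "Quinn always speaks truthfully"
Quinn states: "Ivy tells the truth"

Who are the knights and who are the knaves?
Ivy is a knight.
Leo is a knave.
Eve is a knight.
Quinn is a knight.

Verification:
- Ivy (knight) says "Quinn and I are the same type" - this is TRUE because Ivy is a knight and Quinn is a knight.
- Leo (knave) says "Exactly 2 of us are knights" - this is FALSE (a lie) because there are 3 knights.
- Eve (knight) says "Quinn always speaks truthfully" - this is TRUE because Quinn is a knight.
- Quinn (knight) says "Ivy tells the truth" - this is TRUE because Ivy is a knight.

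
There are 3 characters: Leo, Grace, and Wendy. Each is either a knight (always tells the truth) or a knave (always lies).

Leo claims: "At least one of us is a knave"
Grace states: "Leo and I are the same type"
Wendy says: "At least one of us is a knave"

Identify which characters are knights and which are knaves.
Leo is a knight.
Grace is a knave.
Wendy is a knight.

Verification:
- Leo (knight) says "At least one of us is a knave" - this is TRUE because Grace is a knave.
- Grace (knave) says "Leo and I are the same type" - this is FALSE (a lie) because Grace is a knave and Leo is a knight.
- Wendy (knight) says "At least one of us is a knave" - this is TRUE because Grace is a knave.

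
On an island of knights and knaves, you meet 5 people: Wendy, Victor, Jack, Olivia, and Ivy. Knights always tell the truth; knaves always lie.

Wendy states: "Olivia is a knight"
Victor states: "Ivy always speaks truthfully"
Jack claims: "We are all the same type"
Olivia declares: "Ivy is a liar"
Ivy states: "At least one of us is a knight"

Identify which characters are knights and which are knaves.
Wendy is a knave.
Victor is a knight.
Jack is a knave.
Olivia is a knave.
Ivy is a knight.

Verification:
- Wendy (knave) says "Olivia is a knight" - this is FALSE (a lie) because Olivia is a knave.
- Victor (knight) says "Ivy always speaks truthfully" - this is TRUE because Ivy is a knight.
- Jack (knave) says "We are all the same type" - this is FALSE (a lie) because Victor and Ivy are knights and Wendy, Jack, and Olivia are knaves.
- Olivia (knave) says "Ivy is a liar" - this is FALSE (a lie) because Ivy is a knight.
- Ivy (knight) says "At least one of us is a knight" - this is TRUE because Victor and Ivy are knights.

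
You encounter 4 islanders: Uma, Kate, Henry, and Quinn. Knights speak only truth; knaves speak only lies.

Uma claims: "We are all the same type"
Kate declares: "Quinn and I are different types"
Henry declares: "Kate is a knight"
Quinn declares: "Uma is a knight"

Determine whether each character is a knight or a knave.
Uma is a knave.
Kate is a knight.
Henry is a knight.
Quinn is a knave.

Verification:
- Uma (knave) says "We are all the same type" - this is FALSE (a lie) because Kate and Henry are knights and Uma and Quinn are knaves.
- Kate (knight) says "Quinn and I are different types" - this is TRUE because Kate is a knight and Quinn is a knave.
- Henry (knight) says "Kate is a knight" - this is TRUE because Kate is a knight.
- Quinn (knave) says "Uma is a knight" - this is FALSE (a lie) because Uma is a knave.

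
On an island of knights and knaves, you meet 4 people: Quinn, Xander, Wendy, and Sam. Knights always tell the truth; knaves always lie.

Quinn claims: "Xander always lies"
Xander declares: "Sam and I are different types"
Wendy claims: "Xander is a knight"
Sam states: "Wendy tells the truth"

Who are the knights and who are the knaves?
Quinn is a knight.
Xander is a knave.
Wendy is a knave.
Sam is a knave.

Verification:
- Quinn (knight) says "Xander always lies" - this is TRUE because Xander is a knave.
- Xander (knave) says "Sam and I are different types" - this is FALSE (a lie) because Xander is a knave and Sam is a knave.
- Wendy (knave) says "Xander is a knight" - this is FALSE (a lie) because Xander is a knave.
- Sam (knave) says "Wendy tells the truth" - this is FALSE (a lie) because Wendy is a knave.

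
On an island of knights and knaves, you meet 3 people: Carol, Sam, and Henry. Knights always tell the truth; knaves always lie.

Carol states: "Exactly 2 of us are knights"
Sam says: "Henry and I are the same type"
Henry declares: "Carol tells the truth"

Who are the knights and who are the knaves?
Carol is a knight.
Sam is a knave.
Henry is a knight.

Verification:
- Carol (knight) says "Exactly 2 of us are knights" - this is TRUE because there are 2 knights.
- Sam (knave) says "Henry and I are the same type" - this is FALSE (a lie) because Sam is a knave and Henry is a knight.
- Henry (knight) says "Carol tells the truth" - this is TRUE because Carol is a knight.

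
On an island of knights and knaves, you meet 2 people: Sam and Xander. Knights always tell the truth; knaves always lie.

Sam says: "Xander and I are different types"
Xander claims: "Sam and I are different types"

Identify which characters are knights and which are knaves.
Sam is a knave.
Xander is a knave.

Verification:
- Sam (knave) says "Xander and I are different types" - this is FALSE (a lie) because Sam is a knave and Xander is a knave.
- Xander (knave) says "Sam and I are different types" - this is FALSE (a lie) because Xander is a knave and Sam is a knave.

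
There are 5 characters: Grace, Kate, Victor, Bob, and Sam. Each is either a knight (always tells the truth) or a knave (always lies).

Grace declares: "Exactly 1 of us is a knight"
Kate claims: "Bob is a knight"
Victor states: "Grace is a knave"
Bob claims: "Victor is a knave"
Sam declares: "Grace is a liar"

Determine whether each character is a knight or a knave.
Grace is a knave.
Kate is a knave.
Victor is a knight.
Bob is a knave.
Sam is a knight.

Verification:
- Grace (knave) says "Exactly 1 of us is a knight" - this is FALSE (a lie) because there are 2 knights.
- Kate (knave) says "Bob is a knight" - this is FALSE (a lie) because Bob is a knave.
- Victor (knight) says "Grace is a knave" - this is TRUE because Grace is a knave.
- Bob (knave) says "Victor is a knave" - this is FALSE (a lie) because Victor is a knight.
- Sam (knight) says "Grace is a liar" - this is TRUE because Grace is a knave.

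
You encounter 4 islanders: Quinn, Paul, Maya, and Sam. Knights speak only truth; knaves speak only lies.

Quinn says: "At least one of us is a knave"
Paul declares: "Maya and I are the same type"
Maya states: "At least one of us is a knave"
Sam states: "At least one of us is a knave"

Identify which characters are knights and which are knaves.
Quinn is a knight.
Paul is a knave.
Maya is a knight.
Sam is a knight.

Verification:
- Quinn (knight) says "At least one of us is a knave" - this is TRUE because Paul is a knave.
- Paul (knave) says "Maya and I are the same type" - this is FALSE (a lie) because Paul is a knave and Maya is a knight.
- Maya (knight) says "At least one of us is a knave" - this is TRUE because Paul is a knave.
- Sam (knight) says "At least one of us is a knave" - this is TRUE because Paul is a knave.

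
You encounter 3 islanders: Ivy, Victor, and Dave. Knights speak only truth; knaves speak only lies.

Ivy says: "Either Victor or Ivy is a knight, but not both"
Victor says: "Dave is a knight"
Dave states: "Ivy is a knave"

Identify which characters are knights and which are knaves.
Ivy is a knight.
Victor is a knave.
Dave is a knave.

Verification:
- Ivy (knight) says "Either Victor or Ivy is a knight, but not both" - this is TRUE because Victor is a knave and Ivy is a knight.
- Victor (knave) says "Dave is a knight" - this is FALSE (a lie) because Dave is a knave.
- Dave (knave) says "Ivy is a knave" - this is FALSE (a lie) because Ivy is a knight.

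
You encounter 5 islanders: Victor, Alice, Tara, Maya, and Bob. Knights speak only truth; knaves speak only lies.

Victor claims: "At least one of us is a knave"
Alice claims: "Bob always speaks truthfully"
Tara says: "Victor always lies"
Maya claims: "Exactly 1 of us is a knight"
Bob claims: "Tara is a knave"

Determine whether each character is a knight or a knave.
Victor is a knight.
Alice is a knight.
Tara is a knave.
Maya is a knave.
Bob is a knight.

Verification:
- Victor (knight) says "At least one of us is a knave" - this is TRUE because Tara and Maya are knaves.
- Alice (knight) says "Bob always speaks truthfully" - this is TRUE because Bob is a knight.
- Tara (knave) says "Victor always lies" - this is FALSE (a lie) because Victor is a knight.
- Maya (knave) says "Exactly 1 of us is a knight" - this is FALSE (a lie) because there are 3 knights.
- Bob (knight) says "Tara is a knave" - this is TRUE because Tara is a knave.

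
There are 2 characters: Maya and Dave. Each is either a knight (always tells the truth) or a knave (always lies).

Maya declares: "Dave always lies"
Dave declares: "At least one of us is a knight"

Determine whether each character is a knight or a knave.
Maya is a knave.
Dave is a knight.

Verification:
- Maya (knave) says "Dave always lies" - this is FALSE (a lie) because Dave is a knight.
- Dave (knight) says "At least one of us is a knight" - this is TRUE because Dave is a knight.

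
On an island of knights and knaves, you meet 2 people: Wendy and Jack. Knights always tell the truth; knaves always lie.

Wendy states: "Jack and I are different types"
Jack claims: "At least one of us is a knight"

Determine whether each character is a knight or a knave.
Wendy is a knave.
Jack is a knave.

Verification:
- Wendy (knave) says "Jack and I are different types" - this is FALSE (a lie) because Wendy is a knave and Jack is a knave.
- Jack (knave) says "At least one of us is a knight" - this is FALSE (a lie) because no one is a knight.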